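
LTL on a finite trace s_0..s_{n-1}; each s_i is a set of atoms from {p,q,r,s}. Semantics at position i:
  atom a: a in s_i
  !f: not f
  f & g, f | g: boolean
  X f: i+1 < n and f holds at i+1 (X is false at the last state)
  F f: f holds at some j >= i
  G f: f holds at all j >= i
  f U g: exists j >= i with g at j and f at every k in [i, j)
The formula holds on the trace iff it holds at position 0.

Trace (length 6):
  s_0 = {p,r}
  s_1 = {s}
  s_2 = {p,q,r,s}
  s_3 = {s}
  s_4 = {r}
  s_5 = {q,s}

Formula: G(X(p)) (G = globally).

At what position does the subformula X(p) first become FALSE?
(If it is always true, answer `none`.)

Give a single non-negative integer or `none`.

Answer: 0

Derivation:
s_0={p,r}: X(p)=False p=True
s_1={s}: X(p)=True p=False
s_2={p,q,r,s}: X(p)=False p=True
s_3={s}: X(p)=False p=False
s_4={r}: X(p)=False p=False
s_5={q,s}: X(p)=False p=False
G(X(p)) holds globally = False
First violation at position 0.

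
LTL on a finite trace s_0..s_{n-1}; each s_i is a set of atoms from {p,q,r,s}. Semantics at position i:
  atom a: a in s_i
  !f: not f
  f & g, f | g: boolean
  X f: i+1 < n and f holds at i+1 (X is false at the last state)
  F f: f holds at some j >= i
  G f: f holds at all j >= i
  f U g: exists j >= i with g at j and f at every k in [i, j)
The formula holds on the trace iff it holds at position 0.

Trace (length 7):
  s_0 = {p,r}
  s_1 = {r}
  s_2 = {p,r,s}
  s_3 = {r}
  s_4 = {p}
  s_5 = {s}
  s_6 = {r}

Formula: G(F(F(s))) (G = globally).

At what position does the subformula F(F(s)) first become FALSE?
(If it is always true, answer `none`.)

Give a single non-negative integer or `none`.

Answer: 6

Derivation:
s_0={p,r}: F(F(s))=True F(s)=True s=False
s_1={r}: F(F(s))=True F(s)=True s=False
s_2={p,r,s}: F(F(s))=True F(s)=True s=True
s_3={r}: F(F(s))=True F(s)=True s=False
s_4={p}: F(F(s))=True F(s)=True s=False
s_5={s}: F(F(s))=True F(s)=True s=True
s_6={r}: F(F(s))=False F(s)=False s=False
G(F(F(s))) holds globally = False
First violation at position 6.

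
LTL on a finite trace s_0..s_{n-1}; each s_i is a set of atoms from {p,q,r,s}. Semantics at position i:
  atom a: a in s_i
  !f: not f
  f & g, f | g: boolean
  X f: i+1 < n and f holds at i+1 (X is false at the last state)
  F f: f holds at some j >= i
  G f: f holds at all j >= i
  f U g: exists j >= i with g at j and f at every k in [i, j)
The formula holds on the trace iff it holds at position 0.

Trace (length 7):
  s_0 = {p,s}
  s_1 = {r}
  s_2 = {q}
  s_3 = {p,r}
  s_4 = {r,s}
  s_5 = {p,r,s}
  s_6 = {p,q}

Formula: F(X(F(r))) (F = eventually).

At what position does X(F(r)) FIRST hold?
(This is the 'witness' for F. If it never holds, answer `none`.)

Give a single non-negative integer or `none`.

s_0={p,s}: X(F(r))=True F(r)=True r=False
s_1={r}: X(F(r))=True F(r)=True r=True
s_2={q}: X(F(r))=True F(r)=True r=False
s_3={p,r}: X(F(r))=True F(r)=True r=True
s_4={r,s}: X(F(r))=True F(r)=True r=True
s_5={p,r,s}: X(F(r))=False F(r)=True r=True
s_6={p,q}: X(F(r))=False F(r)=False r=False
F(X(F(r))) holds; first witness at position 0.

Answer: 0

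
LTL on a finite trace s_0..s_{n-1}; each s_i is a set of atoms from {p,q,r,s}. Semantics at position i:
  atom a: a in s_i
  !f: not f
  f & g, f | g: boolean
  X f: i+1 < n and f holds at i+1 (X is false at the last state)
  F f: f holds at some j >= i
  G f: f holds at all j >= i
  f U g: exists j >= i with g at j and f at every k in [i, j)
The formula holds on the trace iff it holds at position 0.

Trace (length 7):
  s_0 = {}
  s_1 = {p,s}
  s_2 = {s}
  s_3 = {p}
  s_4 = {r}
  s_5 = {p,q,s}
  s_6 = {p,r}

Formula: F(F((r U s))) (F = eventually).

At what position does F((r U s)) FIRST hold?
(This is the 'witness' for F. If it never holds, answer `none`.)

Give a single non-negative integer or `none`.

Answer: 0

Derivation:
s_0={}: F((r U s))=True (r U s)=False r=False s=False
s_1={p,s}: F((r U s))=True (r U s)=True r=False s=True
s_2={s}: F((r U s))=True (r U s)=True r=False s=True
s_3={p}: F((r U s))=True (r U s)=False r=False s=False
s_4={r}: F((r U s))=True (r U s)=True r=True s=False
s_5={p,q,s}: F((r U s))=True (r U s)=True r=False s=True
s_6={p,r}: F((r U s))=False (r U s)=False r=True s=False
F(F((r U s))) holds; first witness at position 0.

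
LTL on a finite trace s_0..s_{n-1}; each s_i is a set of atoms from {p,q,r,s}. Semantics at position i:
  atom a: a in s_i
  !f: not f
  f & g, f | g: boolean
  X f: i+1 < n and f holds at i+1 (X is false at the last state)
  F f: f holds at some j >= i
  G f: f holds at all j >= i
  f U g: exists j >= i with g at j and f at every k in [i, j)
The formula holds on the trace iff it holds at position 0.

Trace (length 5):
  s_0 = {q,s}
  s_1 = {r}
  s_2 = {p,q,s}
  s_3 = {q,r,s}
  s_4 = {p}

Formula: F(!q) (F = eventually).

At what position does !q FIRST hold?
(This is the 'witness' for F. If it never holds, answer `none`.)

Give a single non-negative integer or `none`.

Answer: 1

Derivation:
s_0={q,s}: !q=False q=True
s_1={r}: !q=True q=False
s_2={p,q,s}: !q=False q=True
s_3={q,r,s}: !q=False q=True
s_4={p}: !q=True q=False
F(!q) holds; first witness at position 1.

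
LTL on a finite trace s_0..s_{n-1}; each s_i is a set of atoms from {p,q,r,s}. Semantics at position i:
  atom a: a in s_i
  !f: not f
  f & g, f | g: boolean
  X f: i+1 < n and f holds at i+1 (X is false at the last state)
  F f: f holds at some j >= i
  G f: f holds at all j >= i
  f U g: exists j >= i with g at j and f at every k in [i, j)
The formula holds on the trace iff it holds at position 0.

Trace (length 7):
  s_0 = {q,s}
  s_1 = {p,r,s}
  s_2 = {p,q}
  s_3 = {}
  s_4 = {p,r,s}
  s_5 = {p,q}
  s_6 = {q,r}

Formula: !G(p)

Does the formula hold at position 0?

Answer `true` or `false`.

s_0={q,s}: !G(p)=True G(p)=False p=False
s_1={p,r,s}: !G(p)=True G(p)=False p=True
s_2={p,q}: !G(p)=True G(p)=False p=True
s_3={}: !G(p)=True G(p)=False p=False
s_4={p,r,s}: !G(p)=True G(p)=False p=True
s_5={p,q}: !G(p)=True G(p)=False p=True
s_6={q,r}: !G(p)=True G(p)=False p=False

Answer: true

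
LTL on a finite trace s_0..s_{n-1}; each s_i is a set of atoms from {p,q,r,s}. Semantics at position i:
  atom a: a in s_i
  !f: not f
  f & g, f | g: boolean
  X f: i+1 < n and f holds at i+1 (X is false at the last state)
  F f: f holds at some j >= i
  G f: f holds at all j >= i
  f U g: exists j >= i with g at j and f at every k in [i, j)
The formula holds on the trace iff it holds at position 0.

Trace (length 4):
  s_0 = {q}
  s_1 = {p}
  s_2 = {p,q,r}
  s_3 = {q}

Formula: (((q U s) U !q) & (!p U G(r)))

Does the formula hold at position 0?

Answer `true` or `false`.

Answer: false

Derivation:
s_0={q}: (((q U s) U !q) & (!p U G(r)))=False ((q U s) U !q)=False (q U s)=False q=True s=False !q=False (!p U G(r))=False !p=True p=False G(r)=False r=False
s_1={p}: (((q U s) U !q) & (!p U G(r)))=False ((q U s) U !q)=True (q U s)=False q=False s=False !q=True (!p U G(r))=False !p=False p=True G(r)=False r=False
s_2={p,q,r}: (((q U s) U !q) & (!p U G(r)))=False ((q U s) U !q)=False (q U s)=False q=True s=False !q=False (!p U G(r))=False !p=False p=True G(r)=False r=True
s_3={q}: (((q U s) U !q) & (!p U G(r)))=False ((q U s) U !q)=False (q U s)=False q=True s=False !q=False (!p U G(r))=False !p=True p=False G(r)=False r=False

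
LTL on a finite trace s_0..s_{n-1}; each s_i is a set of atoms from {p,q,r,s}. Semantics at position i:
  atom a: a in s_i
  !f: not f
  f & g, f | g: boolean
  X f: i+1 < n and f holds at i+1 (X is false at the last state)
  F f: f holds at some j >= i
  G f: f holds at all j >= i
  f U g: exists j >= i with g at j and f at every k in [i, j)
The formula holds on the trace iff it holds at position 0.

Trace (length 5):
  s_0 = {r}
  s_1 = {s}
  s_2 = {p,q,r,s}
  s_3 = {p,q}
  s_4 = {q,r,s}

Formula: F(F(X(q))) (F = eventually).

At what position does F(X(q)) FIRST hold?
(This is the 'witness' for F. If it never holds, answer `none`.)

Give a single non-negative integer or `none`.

s_0={r}: F(X(q))=True X(q)=False q=False
s_1={s}: F(X(q))=True X(q)=True q=False
s_2={p,q,r,s}: F(X(q))=True X(q)=True q=True
s_3={p,q}: F(X(q))=True X(q)=True q=True
s_4={q,r,s}: F(X(q))=False X(q)=False q=True
F(F(X(q))) holds; first witness at position 0.

Answer: 0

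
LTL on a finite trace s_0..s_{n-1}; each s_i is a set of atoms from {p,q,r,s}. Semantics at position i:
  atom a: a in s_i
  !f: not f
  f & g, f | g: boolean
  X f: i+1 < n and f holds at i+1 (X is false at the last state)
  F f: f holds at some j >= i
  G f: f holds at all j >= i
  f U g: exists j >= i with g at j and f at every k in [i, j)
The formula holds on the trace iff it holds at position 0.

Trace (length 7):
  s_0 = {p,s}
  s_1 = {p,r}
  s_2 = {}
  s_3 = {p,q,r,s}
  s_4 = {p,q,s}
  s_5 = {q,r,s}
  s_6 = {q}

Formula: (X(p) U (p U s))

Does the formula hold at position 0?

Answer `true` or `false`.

Answer: true

Derivation:
s_0={p,s}: (X(p) U (p U s))=True X(p)=True p=True (p U s)=True s=True
s_1={p,r}: (X(p) U (p U s))=False X(p)=False p=True (p U s)=False s=False
s_2={}: (X(p) U (p U s))=True X(p)=True p=False (p U s)=False s=False
s_3={p,q,r,s}: (X(p) U (p U s))=True X(p)=True p=True (p U s)=True s=True
s_4={p,q,s}: (X(p) U (p U s))=True X(p)=False p=True (p U s)=True s=True
s_5={q,r,s}: (X(p) U (p U s))=True X(p)=False p=False (p U s)=True s=True
s_6={q}: (X(p) U (p U s))=False X(p)=False p=False (p U s)=False s=False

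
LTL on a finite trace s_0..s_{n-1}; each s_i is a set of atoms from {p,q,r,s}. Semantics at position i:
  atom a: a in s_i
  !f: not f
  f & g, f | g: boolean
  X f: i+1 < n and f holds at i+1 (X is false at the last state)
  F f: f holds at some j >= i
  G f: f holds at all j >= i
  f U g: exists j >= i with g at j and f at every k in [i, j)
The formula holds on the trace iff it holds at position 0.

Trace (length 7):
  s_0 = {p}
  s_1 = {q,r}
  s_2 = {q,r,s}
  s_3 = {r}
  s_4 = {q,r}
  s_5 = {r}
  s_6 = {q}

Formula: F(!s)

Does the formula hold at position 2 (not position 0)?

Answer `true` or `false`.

s_0={p}: F(!s)=True !s=True s=False
s_1={q,r}: F(!s)=True !s=True s=False
s_2={q,r,s}: F(!s)=True !s=False s=True
s_3={r}: F(!s)=True !s=True s=False
s_4={q,r}: F(!s)=True !s=True s=False
s_5={r}: F(!s)=True !s=True s=False
s_6={q}: F(!s)=True !s=True s=False
Evaluating at position 2: result = True

Answer: true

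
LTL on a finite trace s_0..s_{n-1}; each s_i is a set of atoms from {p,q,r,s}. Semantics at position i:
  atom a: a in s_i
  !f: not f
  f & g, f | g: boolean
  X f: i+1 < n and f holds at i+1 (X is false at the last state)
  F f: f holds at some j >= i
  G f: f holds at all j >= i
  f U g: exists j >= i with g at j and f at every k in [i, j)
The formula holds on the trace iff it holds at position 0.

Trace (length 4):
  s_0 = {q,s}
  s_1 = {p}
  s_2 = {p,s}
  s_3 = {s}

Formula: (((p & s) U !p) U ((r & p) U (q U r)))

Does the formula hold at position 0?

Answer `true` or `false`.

Answer: false

Derivation:
s_0={q,s}: (((p & s) U !p) U ((r & p) U (q U r)))=False ((p & s) U !p)=True (p & s)=False p=False s=True !p=True ((r & p) U (q U r))=False (r & p)=False r=False (q U r)=False q=True
s_1={p}: (((p & s) U !p) U ((r & p) U (q U r)))=False ((p & s) U !p)=False (p & s)=False p=True s=False !p=False ((r & p) U (q U r))=False (r & p)=False r=False (q U r)=False q=False
s_2={p,s}: (((p & s) U !p) U ((r & p) U (q U r)))=False ((p & s) U !p)=True (p & s)=True p=True s=True !p=False ((r & p) U (q U r))=False (r & p)=False r=False (q U r)=False q=False
s_3={s}: (((p & s) U !p) U ((r & p) U (q U r)))=False ((p & s) U !p)=True (p & s)=False p=False s=True !p=True ((r & p) U (q U r))=False (r & p)=False r=False (q U r)=False q=False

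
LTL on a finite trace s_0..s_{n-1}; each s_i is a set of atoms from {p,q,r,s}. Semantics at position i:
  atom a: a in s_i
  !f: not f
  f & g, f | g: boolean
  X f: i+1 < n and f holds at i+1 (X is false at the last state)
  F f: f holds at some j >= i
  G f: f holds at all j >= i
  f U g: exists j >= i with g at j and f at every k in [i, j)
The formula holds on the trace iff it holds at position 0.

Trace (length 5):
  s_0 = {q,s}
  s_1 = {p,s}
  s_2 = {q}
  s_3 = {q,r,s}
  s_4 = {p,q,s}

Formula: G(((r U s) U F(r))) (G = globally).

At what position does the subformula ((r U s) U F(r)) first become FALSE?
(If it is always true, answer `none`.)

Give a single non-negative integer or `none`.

s_0={q,s}: ((r U s) U F(r))=True (r U s)=True r=False s=True F(r)=True
s_1={p,s}: ((r U s) U F(r))=True (r U s)=True r=False s=True F(r)=True
s_2={q}: ((r U s) U F(r))=True (r U s)=False r=False s=False F(r)=True
s_3={q,r,s}: ((r U s) U F(r))=True (r U s)=True r=True s=True F(r)=True
s_4={p,q,s}: ((r U s) U F(r))=False (r U s)=True r=False s=True F(r)=False
G(((r U s) U F(r))) holds globally = False
First violation at position 4.

Answer: 4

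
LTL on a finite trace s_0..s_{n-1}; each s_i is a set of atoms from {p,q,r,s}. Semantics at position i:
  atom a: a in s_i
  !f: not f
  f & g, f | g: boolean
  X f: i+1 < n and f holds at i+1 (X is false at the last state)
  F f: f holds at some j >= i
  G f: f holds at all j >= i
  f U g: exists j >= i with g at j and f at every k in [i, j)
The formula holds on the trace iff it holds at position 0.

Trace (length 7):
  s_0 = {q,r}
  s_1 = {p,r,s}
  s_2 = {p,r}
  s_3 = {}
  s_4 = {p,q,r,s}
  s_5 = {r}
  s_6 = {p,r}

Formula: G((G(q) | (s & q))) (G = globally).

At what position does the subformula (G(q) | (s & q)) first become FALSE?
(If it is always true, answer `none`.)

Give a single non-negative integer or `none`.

Answer: 0

Derivation:
s_0={q,r}: (G(q) | (s & q))=False G(q)=False q=True (s & q)=False s=False
s_1={p,r,s}: (G(q) | (s & q))=False G(q)=False q=False (s & q)=False s=True
s_2={p,r}: (G(q) | (s & q))=False G(q)=False q=False (s & q)=False s=False
s_3={}: (G(q) | (s & q))=False G(q)=False q=False (s & q)=False s=False
s_4={p,q,r,s}: (G(q) | (s & q))=True G(q)=False q=True (s & q)=True s=True
s_5={r}: (G(q) | (s & q))=False G(q)=False q=False (s & q)=False s=False
s_6={p,r}: (G(q) | (s & q))=False G(q)=False q=False (s & q)=False s=False
G((G(q) | (s & q))) holds globally = False
First violation at position 0.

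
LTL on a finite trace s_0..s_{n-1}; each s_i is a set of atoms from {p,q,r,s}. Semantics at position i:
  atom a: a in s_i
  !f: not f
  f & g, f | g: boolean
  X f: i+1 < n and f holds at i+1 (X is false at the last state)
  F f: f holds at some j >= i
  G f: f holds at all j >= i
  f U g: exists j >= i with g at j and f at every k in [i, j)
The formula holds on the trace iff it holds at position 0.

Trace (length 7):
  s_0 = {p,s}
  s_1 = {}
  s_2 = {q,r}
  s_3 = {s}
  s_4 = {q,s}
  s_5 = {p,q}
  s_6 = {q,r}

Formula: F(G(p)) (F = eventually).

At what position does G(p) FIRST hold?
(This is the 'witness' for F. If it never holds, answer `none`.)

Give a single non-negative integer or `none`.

s_0={p,s}: G(p)=False p=True
s_1={}: G(p)=False p=False
s_2={q,r}: G(p)=False p=False
s_3={s}: G(p)=False p=False
s_4={q,s}: G(p)=False p=False
s_5={p,q}: G(p)=False p=True
s_6={q,r}: G(p)=False p=False
F(G(p)) does not hold (no witness exists).

Answer: none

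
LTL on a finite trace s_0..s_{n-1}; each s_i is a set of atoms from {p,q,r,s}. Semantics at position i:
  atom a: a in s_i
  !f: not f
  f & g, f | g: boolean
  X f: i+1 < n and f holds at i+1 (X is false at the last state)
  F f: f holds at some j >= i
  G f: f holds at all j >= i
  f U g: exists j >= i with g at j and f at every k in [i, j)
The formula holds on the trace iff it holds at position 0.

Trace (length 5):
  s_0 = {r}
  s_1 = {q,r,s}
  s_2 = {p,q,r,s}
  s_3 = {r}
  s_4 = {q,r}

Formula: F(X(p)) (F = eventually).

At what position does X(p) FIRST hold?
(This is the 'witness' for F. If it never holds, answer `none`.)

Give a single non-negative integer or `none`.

Answer: 1

Derivation:
s_0={r}: X(p)=False p=False
s_1={q,r,s}: X(p)=True p=False
s_2={p,q,r,s}: X(p)=False p=True
s_3={r}: X(p)=False p=False
s_4={q,r}: X(p)=False p=False
F(X(p)) holds; first witness at position 1.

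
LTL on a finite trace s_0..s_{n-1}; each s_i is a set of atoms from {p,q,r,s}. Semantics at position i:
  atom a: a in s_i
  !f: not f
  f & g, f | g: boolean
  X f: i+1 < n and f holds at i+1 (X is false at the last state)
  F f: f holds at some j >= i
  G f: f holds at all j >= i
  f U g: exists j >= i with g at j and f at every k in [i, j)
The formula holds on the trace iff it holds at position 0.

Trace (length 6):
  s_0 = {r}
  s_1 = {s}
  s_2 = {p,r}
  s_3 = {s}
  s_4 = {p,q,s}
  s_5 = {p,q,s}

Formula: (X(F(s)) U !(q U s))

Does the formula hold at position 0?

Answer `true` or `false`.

Answer: true

Derivation:
s_0={r}: (X(F(s)) U !(q U s))=True X(F(s))=True F(s)=True s=False !(q U s)=True (q U s)=False q=False
s_1={s}: (X(F(s)) U !(q U s))=True X(F(s))=True F(s)=True s=True !(q U s)=False (q U s)=True q=False
s_2={p,r}: (X(F(s)) U !(q U s))=True X(F(s))=True F(s)=True s=False !(q U s)=True (q U s)=False q=False
s_3={s}: (X(F(s)) U !(q U s))=False X(F(s))=True F(s)=True s=True !(q U s)=False (q U s)=True q=False
s_4={p,q,s}: (X(F(s)) U !(q U s))=False X(F(s))=True F(s)=True s=True !(q U s)=False (q U s)=True q=True
s_5={p,q,s}: (X(F(s)) U !(q U s))=False X(F(s))=False F(s)=True s=True !(q U s)=False (q U s)=True q=True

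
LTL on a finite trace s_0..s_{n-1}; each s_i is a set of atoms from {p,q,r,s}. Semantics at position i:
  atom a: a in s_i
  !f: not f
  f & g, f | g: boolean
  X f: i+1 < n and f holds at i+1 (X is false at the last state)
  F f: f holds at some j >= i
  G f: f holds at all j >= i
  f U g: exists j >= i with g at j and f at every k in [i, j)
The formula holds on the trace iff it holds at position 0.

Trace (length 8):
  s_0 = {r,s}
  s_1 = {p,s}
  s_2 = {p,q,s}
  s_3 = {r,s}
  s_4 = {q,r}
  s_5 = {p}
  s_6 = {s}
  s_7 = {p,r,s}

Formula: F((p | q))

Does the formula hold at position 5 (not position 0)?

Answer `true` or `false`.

s_0={r,s}: F((p | q))=True (p | q)=False p=False q=False
s_1={p,s}: F((p | q))=True (p | q)=True p=True q=False
s_2={p,q,s}: F((p | q))=True (p | q)=True p=True q=True
s_3={r,s}: F((p | q))=True (p | q)=False p=False q=False
s_4={q,r}: F((p | q))=True (p | q)=True p=False q=True
s_5={p}: F((p | q))=True (p | q)=True p=True q=False
s_6={s}: F((p | q))=True (p | q)=False p=False q=False
s_7={p,r,s}: F((p | q))=True (p | q)=True p=True q=False
Evaluating at position 5: result = True

Answer: true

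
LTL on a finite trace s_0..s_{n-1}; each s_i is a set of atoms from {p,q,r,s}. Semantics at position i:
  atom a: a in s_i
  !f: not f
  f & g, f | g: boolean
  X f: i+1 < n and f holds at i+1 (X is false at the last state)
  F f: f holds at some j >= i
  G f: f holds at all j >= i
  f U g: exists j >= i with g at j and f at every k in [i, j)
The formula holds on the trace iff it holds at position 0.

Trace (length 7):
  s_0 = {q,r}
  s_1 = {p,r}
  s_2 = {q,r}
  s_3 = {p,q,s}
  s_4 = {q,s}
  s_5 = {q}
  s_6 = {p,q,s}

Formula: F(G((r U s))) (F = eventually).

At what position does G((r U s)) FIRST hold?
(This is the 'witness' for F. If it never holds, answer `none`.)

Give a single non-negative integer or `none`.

Answer: 6

Derivation:
s_0={q,r}: G((r U s))=False (r U s)=True r=True s=False
s_1={p,r}: G((r U s))=False (r U s)=True r=True s=False
s_2={q,r}: G((r U s))=False (r U s)=True r=True s=False
s_3={p,q,s}: G((r U s))=False (r U s)=True r=False s=True
s_4={q,s}: G((r U s))=False (r U s)=True r=False s=True
s_5={q}: G((r U s))=False (r U s)=False r=False s=False
s_6={p,q,s}: G((r U s))=True (r U s)=True r=False s=True
F(G((r U s))) holds; first witness at position 6.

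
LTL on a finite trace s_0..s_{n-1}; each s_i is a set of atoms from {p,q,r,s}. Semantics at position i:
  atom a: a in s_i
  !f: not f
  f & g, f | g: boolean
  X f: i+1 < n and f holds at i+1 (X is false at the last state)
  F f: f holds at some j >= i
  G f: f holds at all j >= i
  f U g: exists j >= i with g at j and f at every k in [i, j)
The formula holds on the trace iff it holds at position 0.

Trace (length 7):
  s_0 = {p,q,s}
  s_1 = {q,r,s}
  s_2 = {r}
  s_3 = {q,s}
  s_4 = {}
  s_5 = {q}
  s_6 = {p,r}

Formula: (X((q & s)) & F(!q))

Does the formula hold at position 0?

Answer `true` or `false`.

s_0={p,q,s}: (X((q & s)) & F(!q))=True X((q & s))=True (q & s)=True q=True s=True F(!q)=True !q=False
s_1={q,r,s}: (X((q & s)) & F(!q))=False X((q & s))=False (q & s)=True q=True s=True F(!q)=True !q=False
s_2={r}: (X((q & s)) & F(!q))=True X((q & s))=True (q & s)=False q=False s=False F(!q)=True !q=True
s_3={q,s}: (X((q & s)) & F(!q))=False X((q & s))=False (q & s)=True q=True s=True F(!q)=True !q=False
s_4={}: (X((q & s)) & F(!q))=False X((q & s))=False (q & s)=False q=False s=False F(!q)=True !q=True
s_5={q}: (X((q & s)) & F(!q))=False X((q & s))=False (q & s)=False q=True s=False F(!q)=True !q=False
s_6={p,r}: (X((q & s)) & F(!q))=False X((q & s))=False (q & s)=False q=False s=False F(!q)=True !q=True

Answer: true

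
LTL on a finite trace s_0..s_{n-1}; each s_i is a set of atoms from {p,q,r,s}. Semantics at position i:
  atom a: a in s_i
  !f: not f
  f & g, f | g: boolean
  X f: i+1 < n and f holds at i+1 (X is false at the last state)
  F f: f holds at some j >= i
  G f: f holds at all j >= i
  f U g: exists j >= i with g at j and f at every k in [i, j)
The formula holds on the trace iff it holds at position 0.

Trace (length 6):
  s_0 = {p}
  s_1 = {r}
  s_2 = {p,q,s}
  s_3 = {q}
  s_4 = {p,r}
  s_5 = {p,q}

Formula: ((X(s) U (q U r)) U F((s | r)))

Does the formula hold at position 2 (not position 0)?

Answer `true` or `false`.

s_0={p}: ((X(s) U (q U r)) U F((s | r)))=True (X(s) U (q U r))=False X(s)=False s=False (q U r)=False q=False r=False F((s | r))=True (s | r)=False
s_1={r}: ((X(s) U (q U r)) U F((s | r)))=True (X(s) U (q U r))=True X(s)=True s=False (q U r)=True q=False r=True F((s | r))=True (s | r)=True
s_2={p,q,s}: ((X(s) U (q U r)) U F((s | r)))=True (X(s) U (q U r))=True X(s)=False s=True (q U r)=True q=True r=False F((s | r))=True (s | r)=True
s_3={q}: ((X(s) U (q U r)) U F((s | r)))=True (X(s) U (q U r))=True X(s)=False s=False (q U r)=True q=True r=False F((s | r))=True (s | r)=False
s_4={p,r}: ((X(s) U (q U r)) U F((s | r)))=True (X(s) U (q U r))=True X(s)=False s=False (q U r)=True q=False r=True F((s | r))=True (s | r)=True
s_5={p,q}: ((X(s) U (q U r)) U F((s | r)))=False (X(s) U (q U r))=False X(s)=False s=False (q U r)=False q=True r=False F((s | r))=False (s | r)=False
Evaluating at position 2: result = True

Answer: true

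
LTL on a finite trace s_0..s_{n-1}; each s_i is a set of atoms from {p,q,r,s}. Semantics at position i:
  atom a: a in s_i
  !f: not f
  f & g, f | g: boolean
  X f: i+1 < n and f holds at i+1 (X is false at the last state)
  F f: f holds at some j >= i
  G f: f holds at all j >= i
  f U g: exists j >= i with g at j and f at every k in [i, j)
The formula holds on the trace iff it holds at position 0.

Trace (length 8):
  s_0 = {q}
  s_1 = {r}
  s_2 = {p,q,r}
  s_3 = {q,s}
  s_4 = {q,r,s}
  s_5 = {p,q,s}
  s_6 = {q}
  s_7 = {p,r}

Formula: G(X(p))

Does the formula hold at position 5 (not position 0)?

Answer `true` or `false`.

s_0={q}: G(X(p))=False X(p)=False p=False
s_1={r}: G(X(p))=False X(p)=True p=False
s_2={p,q,r}: G(X(p))=False X(p)=False p=True
s_3={q,s}: G(X(p))=False X(p)=False p=False
s_4={q,r,s}: G(X(p))=False X(p)=True p=False
s_5={p,q,s}: G(X(p))=False X(p)=False p=True
s_6={q}: G(X(p))=False X(p)=True p=False
s_7={p,r}: G(X(p))=False X(p)=False p=True
Evaluating at position 5: result = False

Answer: false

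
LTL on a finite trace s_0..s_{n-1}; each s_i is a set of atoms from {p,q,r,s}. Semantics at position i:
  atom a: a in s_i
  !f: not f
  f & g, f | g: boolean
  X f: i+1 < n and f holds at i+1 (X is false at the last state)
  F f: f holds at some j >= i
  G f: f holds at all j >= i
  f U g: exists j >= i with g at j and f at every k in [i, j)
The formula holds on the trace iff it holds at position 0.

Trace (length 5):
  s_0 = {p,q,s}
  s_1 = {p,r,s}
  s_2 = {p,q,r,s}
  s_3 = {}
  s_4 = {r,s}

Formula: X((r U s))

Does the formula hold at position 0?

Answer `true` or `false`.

Answer: true

Derivation:
s_0={p,q,s}: X((r U s))=True (r U s)=True r=False s=True
s_1={p,r,s}: X((r U s))=True (r U s)=True r=True s=True
s_2={p,q,r,s}: X((r U s))=False (r U s)=True r=True s=True
s_3={}: X((r U s))=True (r U s)=False r=False s=False
s_4={r,s}: X((r U s))=False (r U s)=True r=True s=True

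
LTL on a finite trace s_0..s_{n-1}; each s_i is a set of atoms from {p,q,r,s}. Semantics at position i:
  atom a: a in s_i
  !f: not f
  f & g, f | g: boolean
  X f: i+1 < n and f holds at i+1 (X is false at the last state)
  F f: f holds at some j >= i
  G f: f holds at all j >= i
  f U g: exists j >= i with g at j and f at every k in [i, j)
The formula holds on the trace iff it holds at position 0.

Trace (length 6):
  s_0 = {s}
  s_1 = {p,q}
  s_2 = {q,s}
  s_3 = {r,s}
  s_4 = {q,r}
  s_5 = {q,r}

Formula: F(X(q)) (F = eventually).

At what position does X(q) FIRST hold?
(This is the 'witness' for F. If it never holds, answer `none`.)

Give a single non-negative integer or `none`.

Answer: 0

Derivation:
s_0={s}: X(q)=True q=False
s_1={p,q}: X(q)=True q=True
s_2={q,s}: X(q)=False q=True
s_3={r,s}: X(q)=True q=False
s_4={q,r}: X(q)=True q=True
s_5={q,r}: X(q)=False q=True
F(X(q)) holds; first witness at position 0.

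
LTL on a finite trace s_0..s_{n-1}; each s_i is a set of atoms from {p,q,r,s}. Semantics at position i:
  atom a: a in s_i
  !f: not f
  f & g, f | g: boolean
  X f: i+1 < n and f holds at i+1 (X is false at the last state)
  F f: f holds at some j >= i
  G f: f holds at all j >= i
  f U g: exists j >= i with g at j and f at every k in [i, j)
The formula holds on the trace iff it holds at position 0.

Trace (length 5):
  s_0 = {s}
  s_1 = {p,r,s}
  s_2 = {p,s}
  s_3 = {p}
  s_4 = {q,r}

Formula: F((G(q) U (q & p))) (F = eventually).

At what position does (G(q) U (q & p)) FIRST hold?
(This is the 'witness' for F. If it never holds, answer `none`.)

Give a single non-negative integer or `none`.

s_0={s}: (G(q) U (q & p))=False G(q)=False q=False (q & p)=False p=False
s_1={p,r,s}: (G(q) U (q & p))=False G(q)=False q=False (q & p)=False p=True
s_2={p,s}: (G(q) U (q & p))=False G(q)=False q=False (q & p)=False p=True
s_3={p}: (G(q) U (q & p))=False G(q)=False q=False (q & p)=False p=True
s_4={q,r}: (G(q) U (q & p))=False G(q)=True q=True (q & p)=False p=False
F((G(q) U (q & p))) does not hold (no witness exists).

Answer: none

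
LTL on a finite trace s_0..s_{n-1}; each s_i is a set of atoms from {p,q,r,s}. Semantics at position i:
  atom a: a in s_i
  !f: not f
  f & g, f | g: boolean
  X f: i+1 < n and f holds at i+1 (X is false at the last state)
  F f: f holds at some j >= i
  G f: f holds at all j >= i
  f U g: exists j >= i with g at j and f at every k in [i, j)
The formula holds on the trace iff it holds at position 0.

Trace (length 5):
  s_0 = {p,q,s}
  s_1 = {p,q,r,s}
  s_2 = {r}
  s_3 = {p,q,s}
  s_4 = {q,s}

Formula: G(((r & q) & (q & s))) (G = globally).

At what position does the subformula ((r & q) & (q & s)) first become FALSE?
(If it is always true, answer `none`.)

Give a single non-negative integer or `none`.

s_0={p,q,s}: ((r & q) & (q & s))=False (r & q)=False r=False q=True (q & s)=True s=True
s_1={p,q,r,s}: ((r & q) & (q & s))=True (r & q)=True r=True q=True (q & s)=True s=True
s_2={r}: ((r & q) & (q & s))=False (r & q)=False r=True q=False (q & s)=False s=False
s_3={p,q,s}: ((r & q) & (q & s))=False (r & q)=False r=False q=True (q & s)=True s=True
s_4={q,s}: ((r & q) & (q & s))=False (r & q)=False r=False q=True (q & s)=True s=True
G(((r & q) & (q & s))) holds globally = False
First violation at position 0.

Answer: 0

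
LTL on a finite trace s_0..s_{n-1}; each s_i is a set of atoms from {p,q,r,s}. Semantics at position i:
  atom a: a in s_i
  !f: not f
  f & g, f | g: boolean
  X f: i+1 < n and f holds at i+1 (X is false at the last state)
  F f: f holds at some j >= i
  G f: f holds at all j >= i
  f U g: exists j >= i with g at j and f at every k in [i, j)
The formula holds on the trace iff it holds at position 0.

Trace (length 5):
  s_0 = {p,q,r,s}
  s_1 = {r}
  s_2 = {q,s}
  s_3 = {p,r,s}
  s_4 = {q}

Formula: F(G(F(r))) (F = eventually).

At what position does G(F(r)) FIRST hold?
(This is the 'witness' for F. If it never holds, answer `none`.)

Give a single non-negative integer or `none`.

Answer: none

Derivation:
s_0={p,q,r,s}: G(F(r))=False F(r)=True r=True
s_1={r}: G(F(r))=False F(r)=True r=True
s_2={q,s}: G(F(r))=False F(r)=True r=False
s_3={p,r,s}: G(F(r))=False F(r)=True r=True
s_4={q}: G(F(r))=False F(r)=False r=False
F(G(F(r))) does not hold (no witness exists).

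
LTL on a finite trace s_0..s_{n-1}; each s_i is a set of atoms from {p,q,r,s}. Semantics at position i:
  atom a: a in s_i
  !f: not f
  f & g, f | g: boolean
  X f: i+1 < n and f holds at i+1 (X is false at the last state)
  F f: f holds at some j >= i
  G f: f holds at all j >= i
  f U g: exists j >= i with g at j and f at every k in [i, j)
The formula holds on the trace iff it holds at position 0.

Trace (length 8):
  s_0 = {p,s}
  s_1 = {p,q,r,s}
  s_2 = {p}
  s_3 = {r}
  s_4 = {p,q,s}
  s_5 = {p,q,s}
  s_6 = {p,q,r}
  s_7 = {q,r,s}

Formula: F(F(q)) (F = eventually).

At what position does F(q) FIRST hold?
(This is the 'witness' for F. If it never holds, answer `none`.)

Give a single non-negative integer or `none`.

Answer: 0

Derivation:
s_0={p,s}: F(q)=True q=False
s_1={p,q,r,s}: F(q)=True q=True
s_2={p}: F(q)=True q=False
s_3={r}: F(q)=True q=False
s_4={p,q,s}: F(q)=True q=True
s_5={p,q,s}: F(q)=True q=True
s_6={p,q,r}: F(q)=True q=True
s_7={q,r,s}: F(q)=True q=True
F(F(q)) holds; first witness at position 0.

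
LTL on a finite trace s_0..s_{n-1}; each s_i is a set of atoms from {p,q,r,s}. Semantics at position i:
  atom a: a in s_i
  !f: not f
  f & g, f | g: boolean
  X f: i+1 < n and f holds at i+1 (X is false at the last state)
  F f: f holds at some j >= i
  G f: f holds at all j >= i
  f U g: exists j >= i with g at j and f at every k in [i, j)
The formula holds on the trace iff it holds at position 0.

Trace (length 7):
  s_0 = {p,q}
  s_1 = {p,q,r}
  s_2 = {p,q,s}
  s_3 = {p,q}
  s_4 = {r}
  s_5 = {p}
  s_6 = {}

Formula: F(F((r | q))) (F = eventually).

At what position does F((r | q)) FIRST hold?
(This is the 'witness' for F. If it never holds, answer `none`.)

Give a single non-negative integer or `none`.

s_0={p,q}: F((r | q))=True (r | q)=True r=False q=True
s_1={p,q,r}: F((r | q))=True (r | q)=True r=True q=True
s_2={p,q,s}: F((r | q))=True (r | q)=True r=False q=True
s_3={p,q}: F((r | q))=True (r | q)=True r=False q=True
s_4={r}: F((r | q))=True (r | q)=True r=True q=False
s_5={p}: F((r | q))=False (r | q)=False r=False q=False
s_6={}: F((r | q))=False (r | q)=False r=False q=False
F(F((r | q))) holds; first witness at position 0.

Answer: 0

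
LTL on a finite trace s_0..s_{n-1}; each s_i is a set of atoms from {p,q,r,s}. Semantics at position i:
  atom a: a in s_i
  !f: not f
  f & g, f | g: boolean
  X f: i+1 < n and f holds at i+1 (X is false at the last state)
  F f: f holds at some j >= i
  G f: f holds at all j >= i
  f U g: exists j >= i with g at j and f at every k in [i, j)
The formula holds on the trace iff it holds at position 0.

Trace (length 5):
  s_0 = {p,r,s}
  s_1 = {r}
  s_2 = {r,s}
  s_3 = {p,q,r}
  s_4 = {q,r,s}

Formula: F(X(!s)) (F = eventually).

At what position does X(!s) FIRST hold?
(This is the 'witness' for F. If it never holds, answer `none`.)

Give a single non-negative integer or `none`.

s_0={p,r,s}: X(!s)=True !s=False s=True
s_1={r}: X(!s)=False !s=True s=False
s_2={r,s}: X(!s)=True !s=False s=True
s_3={p,q,r}: X(!s)=False !s=True s=False
s_4={q,r,s}: X(!s)=False !s=False s=True
F(X(!s)) holds; first witness at position 0.

Answer: 0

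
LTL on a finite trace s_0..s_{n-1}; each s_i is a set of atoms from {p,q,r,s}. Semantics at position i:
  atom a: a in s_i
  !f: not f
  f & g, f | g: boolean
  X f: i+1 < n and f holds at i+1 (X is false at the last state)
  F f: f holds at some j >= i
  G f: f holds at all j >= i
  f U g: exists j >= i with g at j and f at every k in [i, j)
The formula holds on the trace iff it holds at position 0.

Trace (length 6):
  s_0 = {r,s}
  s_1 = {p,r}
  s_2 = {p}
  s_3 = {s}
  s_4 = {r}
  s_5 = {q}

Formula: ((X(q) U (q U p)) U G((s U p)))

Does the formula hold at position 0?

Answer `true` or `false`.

s_0={r,s}: ((X(q) U (q U p)) U G((s U p)))=False (X(q) U (q U p))=False X(q)=False q=False (q U p)=False p=False G((s U p))=False (s U p)=True s=True
s_1={p,r}: ((X(q) U (q U p)) U G((s U p)))=False (X(q) U (q U p))=True X(q)=False q=False (q U p)=True p=True G((s U p))=False (s U p)=True s=False
s_2={p}: ((X(q) U (q U p)) U G((s U p)))=False (X(q) U (q U p))=True X(q)=False q=False (q U p)=True p=True G((s U p))=False (s U p)=True s=False
s_3={s}: ((X(q) U (q U p)) U G((s U p)))=False (X(q) U (q U p))=False X(q)=False q=False (q U p)=False p=False G((s U p))=False (s U p)=False s=True
s_4={r}: ((X(q) U (q U p)) U G((s U p)))=False (X(q) U (q U p))=False X(q)=True q=False (q U p)=False p=False G((s U p))=False (s U p)=False s=False
s_5={q}: ((X(q) U (q U p)) U G((s U p)))=False (X(q) U (q U p))=False X(q)=False q=True (q U p)=False p=False G((s U p))=False (s U p)=False s=False

Answer: false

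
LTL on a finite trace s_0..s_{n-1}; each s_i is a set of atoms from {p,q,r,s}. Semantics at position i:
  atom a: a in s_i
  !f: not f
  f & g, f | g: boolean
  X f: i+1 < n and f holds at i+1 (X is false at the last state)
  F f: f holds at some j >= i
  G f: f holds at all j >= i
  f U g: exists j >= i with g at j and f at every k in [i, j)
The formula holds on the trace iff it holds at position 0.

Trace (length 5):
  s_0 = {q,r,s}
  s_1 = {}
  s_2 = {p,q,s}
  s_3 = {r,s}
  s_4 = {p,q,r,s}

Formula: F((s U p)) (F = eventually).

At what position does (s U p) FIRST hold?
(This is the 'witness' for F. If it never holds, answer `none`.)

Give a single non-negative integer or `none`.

s_0={q,r,s}: (s U p)=False s=True p=False
s_1={}: (s U p)=False s=False p=False
s_2={p,q,s}: (s U p)=True s=True p=True
s_3={r,s}: (s U p)=True s=True p=False
s_4={p,q,r,s}: (s U p)=True s=True p=True
F((s U p)) holds; first witness at position 2.

Answer: 2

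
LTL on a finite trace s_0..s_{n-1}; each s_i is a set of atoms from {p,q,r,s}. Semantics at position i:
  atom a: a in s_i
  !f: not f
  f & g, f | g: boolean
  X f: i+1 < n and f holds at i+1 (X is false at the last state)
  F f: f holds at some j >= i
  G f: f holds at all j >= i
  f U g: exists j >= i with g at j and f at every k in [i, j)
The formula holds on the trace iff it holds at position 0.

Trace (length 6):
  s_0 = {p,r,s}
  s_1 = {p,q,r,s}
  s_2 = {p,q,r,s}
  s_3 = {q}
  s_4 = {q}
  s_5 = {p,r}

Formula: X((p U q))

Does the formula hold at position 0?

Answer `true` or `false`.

Answer: true

Derivation:
s_0={p,r,s}: X((p U q))=True (p U q)=True p=True q=False
s_1={p,q,r,s}: X((p U q))=True (p U q)=True p=True q=True
s_2={p,q,r,s}: X((p U q))=True (p U q)=True p=True q=True
s_3={q}: X((p U q))=True (p U q)=True p=False q=True
s_4={q}: X((p U q))=False (p U q)=True p=False q=True
s_5={p,r}: X((p U q))=False (p U q)=False p=True q=False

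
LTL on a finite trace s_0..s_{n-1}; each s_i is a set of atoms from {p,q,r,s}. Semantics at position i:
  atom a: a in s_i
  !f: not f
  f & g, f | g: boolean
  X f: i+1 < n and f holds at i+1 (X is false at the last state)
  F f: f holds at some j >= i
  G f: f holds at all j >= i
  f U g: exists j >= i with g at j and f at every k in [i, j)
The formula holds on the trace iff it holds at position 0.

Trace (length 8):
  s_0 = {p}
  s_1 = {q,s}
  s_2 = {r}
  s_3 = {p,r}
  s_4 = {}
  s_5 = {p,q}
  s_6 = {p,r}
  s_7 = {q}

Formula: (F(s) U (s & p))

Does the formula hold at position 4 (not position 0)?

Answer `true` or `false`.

Answer: false

Derivation:
s_0={p}: (F(s) U (s & p))=False F(s)=True s=False (s & p)=False p=True
s_1={q,s}: (F(s) U (s & p))=False F(s)=True s=True (s & p)=False p=False
s_2={r}: (F(s) U (s & p))=False F(s)=False s=False (s & p)=False p=False
s_3={p,r}: (F(s) U (s & p))=False F(s)=False s=False (s & p)=False p=True
s_4={}: (F(s) U (s & p))=False F(s)=False s=False (s & p)=False p=False
s_5={p,q}: (F(s) U (s & p))=False F(s)=False s=False (s & p)=False p=True
s_6={p,r}: (F(s) U (s & p))=False F(s)=False s=False (s & p)=False p=True
s_7={q}: (F(s) U (s & p))=False F(s)=False s=False (s & p)=False p=False
Evaluating at position 4: result = False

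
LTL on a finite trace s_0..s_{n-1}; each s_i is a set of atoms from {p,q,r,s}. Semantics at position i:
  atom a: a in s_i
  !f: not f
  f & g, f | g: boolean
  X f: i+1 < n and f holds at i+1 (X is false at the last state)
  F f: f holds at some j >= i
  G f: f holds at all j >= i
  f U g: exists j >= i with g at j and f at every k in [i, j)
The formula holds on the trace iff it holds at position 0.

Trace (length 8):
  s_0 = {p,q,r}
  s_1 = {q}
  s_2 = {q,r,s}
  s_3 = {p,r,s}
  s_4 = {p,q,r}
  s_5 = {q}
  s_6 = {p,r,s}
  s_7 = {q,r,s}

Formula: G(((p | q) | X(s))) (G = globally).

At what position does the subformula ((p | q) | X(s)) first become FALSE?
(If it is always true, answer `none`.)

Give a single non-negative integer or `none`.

s_0={p,q,r}: ((p | q) | X(s))=True (p | q)=True p=True q=True X(s)=False s=False
s_1={q}: ((p | q) | X(s))=True (p | q)=True p=False q=True X(s)=True s=False
s_2={q,r,s}: ((p | q) | X(s))=True (p | q)=True p=False q=True X(s)=True s=True
s_3={p,r,s}: ((p | q) | X(s))=True (p | q)=True p=True q=False X(s)=False s=True
s_4={p,q,r}: ((p | q) | X(s))=True (p | q)=True p=True q=True X(s)=False s=False
s_5={q}: ((p | q) | X(s))=True (p | q)=True p=False q=True X(s)=True s=False
s_6={p,r,s}: ((p | q) | X(s))=True (p | q)=True p=True q=False X(s)=True s=True
s_7={q,r,s}: ((p | q) | X(s))=True (p | q)=True p=False q=True X(s)=False s=True
G(((p | q) | X(s))) holds globally = True
No violation — formula holds at every position.

Answer: none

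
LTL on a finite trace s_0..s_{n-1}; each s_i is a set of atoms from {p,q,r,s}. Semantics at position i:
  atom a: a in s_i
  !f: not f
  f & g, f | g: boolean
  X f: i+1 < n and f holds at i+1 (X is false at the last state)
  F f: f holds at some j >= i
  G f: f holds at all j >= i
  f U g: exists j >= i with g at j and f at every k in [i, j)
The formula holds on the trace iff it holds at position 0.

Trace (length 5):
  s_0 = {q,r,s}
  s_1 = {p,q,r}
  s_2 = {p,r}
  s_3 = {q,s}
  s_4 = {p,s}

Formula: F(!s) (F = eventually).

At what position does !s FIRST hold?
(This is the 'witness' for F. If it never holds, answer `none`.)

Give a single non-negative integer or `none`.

s_0={q,r,s}: !s=False s=True
s_1={p,q,r}: !s=True s=False
s_2={p,r}: !s=True s=False
s_3={q,s}: !s=False s=True
s_4={p,s}: !s=False s=True
F(!s) holds; first witness at position 1.

Answer: 1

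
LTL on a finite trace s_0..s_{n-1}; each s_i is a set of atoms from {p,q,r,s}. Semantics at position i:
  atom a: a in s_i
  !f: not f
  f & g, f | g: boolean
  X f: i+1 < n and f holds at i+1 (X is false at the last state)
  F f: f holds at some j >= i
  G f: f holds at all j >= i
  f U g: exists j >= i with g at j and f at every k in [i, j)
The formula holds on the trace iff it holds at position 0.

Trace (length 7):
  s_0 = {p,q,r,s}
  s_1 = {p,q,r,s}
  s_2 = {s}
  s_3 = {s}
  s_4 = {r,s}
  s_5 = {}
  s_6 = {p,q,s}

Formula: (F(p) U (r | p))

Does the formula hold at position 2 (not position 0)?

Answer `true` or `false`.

s_0={p,q,r,s}: (F(p) U (r | p))=True F(p)=True p=True (r | p)=True r=True
s_1={p,q,r,s}: (F(p) U (r | p))=True F(p)=True p=True (r | p)=True r=True
s_2={s}: (F(p) U (r | p))=True F(p)=True p=False (r | p)=False r=False
s_3={s}: (F(p) U (r | p))=True F(p)=True p=False (r | p)=False r=False
s_4={r,s}: (F(p) U (r | p))=True F(p)=True p=False (r | p)=True r=True
s_5={}: (F(p) U (r | p))=True F(p)=True p=False (r | p)=False r=False
s_6={p,q,s}: (F(p) U (r | p))=True F(p)=True p=True (r | p)=True r=False
Evaluating at position 2: result = True

Answer: true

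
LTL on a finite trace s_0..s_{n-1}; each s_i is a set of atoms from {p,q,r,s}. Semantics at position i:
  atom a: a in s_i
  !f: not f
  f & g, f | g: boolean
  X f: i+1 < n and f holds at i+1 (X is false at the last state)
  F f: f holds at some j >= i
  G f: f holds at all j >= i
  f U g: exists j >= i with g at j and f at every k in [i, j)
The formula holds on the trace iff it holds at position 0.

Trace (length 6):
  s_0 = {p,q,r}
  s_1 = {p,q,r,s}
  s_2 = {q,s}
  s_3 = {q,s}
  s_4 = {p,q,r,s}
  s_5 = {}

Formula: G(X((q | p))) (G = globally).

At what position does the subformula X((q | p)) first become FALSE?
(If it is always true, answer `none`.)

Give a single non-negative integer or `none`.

s_0={p,q,r}: X((q | p))=True (q | p)=True q=True p=True
s_1={p,q,r,s}: X((q | p))=True (q | p)=True q=True p=True
s_2={q,s}: X((q | p))=True (q | p)=True q=True p=False
s_3={q,s}: X((q | p))=True (q | p)=True q=True p=False
s_4={p,q,r,s}: X((q | p))=False (q | p)=True q=True p=True
s_5={}: X((q | p))=False (q | p)=False q=False p=False
G(X((q | p))) holds globally = False
First violation at position 4.

Answer: 4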